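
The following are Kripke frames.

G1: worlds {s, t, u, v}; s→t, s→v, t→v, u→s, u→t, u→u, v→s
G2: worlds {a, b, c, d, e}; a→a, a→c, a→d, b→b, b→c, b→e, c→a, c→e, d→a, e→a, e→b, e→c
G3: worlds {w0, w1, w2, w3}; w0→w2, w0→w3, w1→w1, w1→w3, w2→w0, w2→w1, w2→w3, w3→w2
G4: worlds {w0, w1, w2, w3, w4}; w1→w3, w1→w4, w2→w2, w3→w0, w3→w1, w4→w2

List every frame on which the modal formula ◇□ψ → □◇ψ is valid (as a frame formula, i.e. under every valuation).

The schema corresponds to convergence: ∀x ∀y ∀z (Rxy ∧ Rxz → ∃w (Ryw ∧ Rzw)).
G1: fails — Rsv and Rst but v and t have no common successor.
G2: ✓.
G3: fails — Rw0w2 and Rw0w3 but w2 and w3 have no common successor.
G4: fails — Rw1w3 and Rw1w4 but w3 and w4 have no common successor.

G2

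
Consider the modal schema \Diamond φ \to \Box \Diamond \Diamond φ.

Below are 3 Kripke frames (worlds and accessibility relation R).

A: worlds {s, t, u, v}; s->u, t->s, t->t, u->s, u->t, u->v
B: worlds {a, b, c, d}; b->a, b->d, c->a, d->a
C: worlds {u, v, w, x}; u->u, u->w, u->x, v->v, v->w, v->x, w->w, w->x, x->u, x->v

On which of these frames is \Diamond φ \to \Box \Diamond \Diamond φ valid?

The schema corresponds to a generalized confluence (Geach) condition: \forall x \forall y \forall z ((xRy \wedge xRz) \to \exists w (y = w \wedge z R^2 w)).
A: fails — uRs, uRv but no w with s=w and vR²w.
B: fails — bRa, bRa but no w with a=w and aR²w.
C: condition met.

C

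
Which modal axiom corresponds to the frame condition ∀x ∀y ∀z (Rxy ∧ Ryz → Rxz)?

□s → □□s

The condition is transitivity. The 4 schema □s → □□s defines it.
Suppose □s→□□s is valid. Take Rxy, Ryz and set V(s)={w : Rxw}. Then □s at x, so □□s at x, so □s at y, so s at z, i.e. Rxz.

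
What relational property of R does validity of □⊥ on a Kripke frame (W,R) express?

emptiness of R: ∀x ∀y ¬Rxy

This is the Ver axiom.
Its frame correspondent is emptiness of R — ∀x ∀y ¬Rxy.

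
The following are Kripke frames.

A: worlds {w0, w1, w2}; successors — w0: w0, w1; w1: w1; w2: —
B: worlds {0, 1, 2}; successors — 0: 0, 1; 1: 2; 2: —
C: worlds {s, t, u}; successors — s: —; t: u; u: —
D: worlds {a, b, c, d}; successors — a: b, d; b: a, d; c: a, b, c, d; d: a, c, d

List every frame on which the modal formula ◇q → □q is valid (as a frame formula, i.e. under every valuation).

C

This is the axiom for partial functionality; its first-order frame correspondent is ∀x ∀y ∀z (Rxy ∧ Rxz → y = z).
A: fails — w0 sees both w0 and w1.
B: fails — 0 sees both 0 and 1.
C: satisfies the condition.
D: fails — a sees both b and d.
Valid on: C.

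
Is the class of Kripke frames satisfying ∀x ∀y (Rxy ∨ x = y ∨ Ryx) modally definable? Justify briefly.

Modal frame validity is preserved under disjoint unions.
Take 4 disjoint single-world reflexive frames: each is trivially connected, but their disjoint union has 4 worlds with no edge between distinct components, so it is not connected.
So the class is not modally definable.

Not modally definable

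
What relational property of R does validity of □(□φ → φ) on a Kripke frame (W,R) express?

shift-reflexivity

This is the T□ axiom.
Its frame correspondent is shift-reflexivity — ∀x ∀y (Rxy → Ryy).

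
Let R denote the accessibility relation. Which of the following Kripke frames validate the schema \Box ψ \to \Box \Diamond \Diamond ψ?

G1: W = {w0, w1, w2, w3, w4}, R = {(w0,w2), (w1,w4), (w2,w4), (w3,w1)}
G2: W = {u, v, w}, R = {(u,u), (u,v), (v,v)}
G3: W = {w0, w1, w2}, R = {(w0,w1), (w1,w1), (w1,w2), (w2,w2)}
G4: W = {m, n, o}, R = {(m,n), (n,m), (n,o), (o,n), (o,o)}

This is the axiom for a generalized confluence (Geach) condition; its first-order frame correspondent is \forall x \forall z (xRz \to \exists w (xRw \wedge z R^2 w)).
G1: fails — w0Rw2 but no w with w0Rw and w2R²w.
G2: ✓.
G3: ✓.
G4: ✓.
Valid on: G2, G3, G4.

G2, G3, G4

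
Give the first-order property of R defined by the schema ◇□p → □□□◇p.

This is a Sahlqvist (Geach-type) schema ◇^1□^1p → □^3◇^1p.
Minimal-valuation argument: fix x; take any y with xR^1y and any z with xR^3z. Set V(p) to the set of worlds R-reachable from y in exactly 1 step. Then □^1p holds at y, so the antecedent holds at x; validity forces ◇^1p at z, giving a w with zR^1w and yR^1w.
First-order correspondent: ∀x ∀y ∀z ((xRy ∧ xR³z) → ∃w (yRw ∧ zRw)).

∀x ∀y ∀z ((xRy ∧ xR³z) → ∃w (yRw ∧ zRw))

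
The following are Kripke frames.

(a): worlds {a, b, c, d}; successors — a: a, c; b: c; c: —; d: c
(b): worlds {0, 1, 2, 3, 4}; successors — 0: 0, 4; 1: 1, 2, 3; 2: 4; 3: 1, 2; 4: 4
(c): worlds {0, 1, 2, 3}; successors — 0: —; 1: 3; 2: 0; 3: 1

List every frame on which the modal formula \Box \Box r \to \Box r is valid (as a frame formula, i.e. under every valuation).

The schema corresponds to density: \forall x \forall y (Rxy \to \exists z (Rxz \wedge Rzy)).
(a): fails — Rbc but no z with Rbz and Rzc.
(b): satisfies the condition.
(c): fails — R20 but no z with R2z and Rz0.
Valid on: (b).

(b)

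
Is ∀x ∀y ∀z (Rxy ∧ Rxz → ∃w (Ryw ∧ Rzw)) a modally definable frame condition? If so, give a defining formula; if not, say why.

The condition is convergence. A defining modal formula is ◇□r → □◇r.
Suppose ◇□r→□◇r is valid. Take Rxy, Rxz and set V(r)={w : Ryw}. Then □r at y so ◇□r at x, so □◇r at x, so ◇r at z, giving w with Rzw and Ryw.

Yes — defined by ◇□r → □◇r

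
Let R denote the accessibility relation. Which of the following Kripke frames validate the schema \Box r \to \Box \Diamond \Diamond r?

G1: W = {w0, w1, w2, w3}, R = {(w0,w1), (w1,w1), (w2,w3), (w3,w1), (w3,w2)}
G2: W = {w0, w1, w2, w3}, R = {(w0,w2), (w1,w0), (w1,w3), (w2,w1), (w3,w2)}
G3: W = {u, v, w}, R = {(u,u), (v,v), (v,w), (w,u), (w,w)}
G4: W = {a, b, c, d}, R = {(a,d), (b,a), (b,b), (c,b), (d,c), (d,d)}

G1, G3

Frame correspondent (Sahlqvist): \forall x \forall z (xRz \to \exists w (xRw \wedge z R^2 w)) — i.e. a generalized confluence (Geach) condition.
G1: ✓.
G2: fails — w0Rw2 but no w with w0Rw and w2R²w.
G3: ✓.
G4: fails — bRa but no w with bRw and aR²w.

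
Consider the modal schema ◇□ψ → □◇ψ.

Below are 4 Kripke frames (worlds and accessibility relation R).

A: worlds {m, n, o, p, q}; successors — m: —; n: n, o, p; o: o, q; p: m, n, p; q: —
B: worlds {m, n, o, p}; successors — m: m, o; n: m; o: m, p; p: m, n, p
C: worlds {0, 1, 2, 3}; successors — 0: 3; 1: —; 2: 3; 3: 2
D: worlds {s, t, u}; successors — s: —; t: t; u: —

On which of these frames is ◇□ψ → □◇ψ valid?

B, C, D

The schema corresponds to convergence: ∀x ∀y ∀z (Rxy ∧ Rxz → ∃w (Ryw ∧ Rzw)).
A: fails — Rno and Rnp but o and p have no common successor.
B: satisfies the condition.
C: satisfies the condition.
D: satisfies the condition.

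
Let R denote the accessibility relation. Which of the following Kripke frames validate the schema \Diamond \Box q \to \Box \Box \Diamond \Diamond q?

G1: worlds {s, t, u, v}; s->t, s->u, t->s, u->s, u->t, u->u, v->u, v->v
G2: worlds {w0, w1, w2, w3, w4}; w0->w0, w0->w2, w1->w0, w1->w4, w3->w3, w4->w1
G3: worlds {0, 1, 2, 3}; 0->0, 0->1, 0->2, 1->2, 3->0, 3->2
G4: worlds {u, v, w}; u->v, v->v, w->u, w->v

Frame correspondent (Sahlqvist): \forall x \forall y \forall z ((xRy \wedge x R^2 z) \to \exists w (yRw \wedge z R^2 w)) — i.e. a generalized confluence (Geach) condition.
G1: fails — sRt, sR²t but no w with tRw and tR²w.
G2: fails — w0Rw0, w0R²w2 but no w with w0Rw and w2R²w.
G3: fails — 0R0, 0R²1 but no w with 0Rw and 1R²w.
G4: ✓.

G4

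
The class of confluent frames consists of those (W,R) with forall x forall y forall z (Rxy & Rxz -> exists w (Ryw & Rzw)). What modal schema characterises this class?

◇□r → □◇r

A defining formula is ◇□r → □◇r (the .2 axiom).
Suppose ◇□r→□◇r is valid. Take Rxy, Rxz and set V(r)={w : Ryw}. Then □r at y so ◇□r at x, so □◇r at x, so ◇r at z, giving w with Rzw and Ryw.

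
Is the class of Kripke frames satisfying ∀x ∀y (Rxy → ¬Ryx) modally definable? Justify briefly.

Not modally definable

Modal frame validity is preserved under surjective bounded morphisms.
The 5-cycle (worlds 0,1,2,3,4 with 0→1→2→3→4→0) is asymmetric. Mapping every world to a single reflexive point • is a surjective bounded morphism, and the reflexive point is not asymmetric (R•• but asymmetry requires ¬R••).
So the class is not modally definable.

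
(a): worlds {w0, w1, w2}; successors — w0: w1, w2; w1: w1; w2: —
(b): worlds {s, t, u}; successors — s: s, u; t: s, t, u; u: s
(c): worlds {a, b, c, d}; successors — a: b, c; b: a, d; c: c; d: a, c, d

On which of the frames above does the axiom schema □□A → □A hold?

(b)

This is the axiom for density; its first-order frame correspondent is ∀x ∀y (Rxy → ∃z (Rxz ∧ Rzy)).
(a): fails — Rw0w2 but no z with Rw0z and Rzw2.
(b): condition met.
(c): fails — Rab but no z with Raz and Rzb.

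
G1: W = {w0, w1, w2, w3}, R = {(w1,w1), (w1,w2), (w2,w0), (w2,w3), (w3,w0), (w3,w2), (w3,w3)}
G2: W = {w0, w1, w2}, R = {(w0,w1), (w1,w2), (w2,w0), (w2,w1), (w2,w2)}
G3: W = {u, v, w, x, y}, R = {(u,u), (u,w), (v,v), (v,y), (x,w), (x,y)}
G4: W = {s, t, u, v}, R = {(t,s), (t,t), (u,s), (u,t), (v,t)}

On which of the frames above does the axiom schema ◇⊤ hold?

This is the axiom for seriality; its first-order frame correspondent is ∀x ∃y Rxy.
G1: fails — world w0 has no successor.
G2: condition met.
G3: fails — world w has no successor.
G4: fails — world s has no successor.

G2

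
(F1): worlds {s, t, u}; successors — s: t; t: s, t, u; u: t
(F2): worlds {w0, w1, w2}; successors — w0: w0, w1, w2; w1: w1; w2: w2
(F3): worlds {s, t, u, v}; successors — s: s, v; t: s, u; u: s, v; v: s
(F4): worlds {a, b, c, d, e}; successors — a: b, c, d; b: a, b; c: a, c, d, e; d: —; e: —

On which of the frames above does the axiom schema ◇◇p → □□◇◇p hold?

(F1), (F3)

This is the axiom for a generalized confluence (Geach) condition; its first-order frame correspondent is ∀x ∀y ∀z ((xR²y ∧ xR²z) → ∃w (y = w ∧ zR²w)).
(F1): ✓.
(F2): fails — w0R²w0, w0R²w1 but no w with w0=w and w1R²w.
(F3): ✓.
(F4): fails — aR²a, aR²d but no w with a=w and dR²w.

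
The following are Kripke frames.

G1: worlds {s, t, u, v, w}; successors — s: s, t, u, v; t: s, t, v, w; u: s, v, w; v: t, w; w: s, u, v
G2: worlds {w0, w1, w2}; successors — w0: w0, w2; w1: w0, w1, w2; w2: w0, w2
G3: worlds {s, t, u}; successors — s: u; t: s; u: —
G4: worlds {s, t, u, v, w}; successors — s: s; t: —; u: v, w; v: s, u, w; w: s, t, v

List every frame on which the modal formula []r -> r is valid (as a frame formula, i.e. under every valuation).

G2

This is the axiom for reflexivity; its first-order frame correspondent is forall x Rxx.
G1: fails — world u does not see itself.
G2: ✓.
G3: fails — world s does not see itself.
G4: fails — world t does not see itself.
Valid on: G2.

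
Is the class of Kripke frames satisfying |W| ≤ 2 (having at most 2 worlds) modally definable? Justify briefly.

Any modally definable frame class is closed under disjoint unions.
Any modal formula valid on each of 3 disjoint one-world frames is valid on their disjoint union (validity is preserved under disjoint unions). Each one-world frame has |W|=1≤2, but the union has |W|=3.
So no modal formula (or set of formulas) defines exactly the |W|≤2 frames.

No — not modally definable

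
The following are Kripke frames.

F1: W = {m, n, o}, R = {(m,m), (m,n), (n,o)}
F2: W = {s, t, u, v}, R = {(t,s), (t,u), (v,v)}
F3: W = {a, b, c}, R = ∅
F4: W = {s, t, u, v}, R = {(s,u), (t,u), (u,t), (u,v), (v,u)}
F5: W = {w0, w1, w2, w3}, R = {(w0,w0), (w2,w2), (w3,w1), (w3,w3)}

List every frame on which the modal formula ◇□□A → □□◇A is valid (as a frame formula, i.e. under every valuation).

The schema corresponds to a generalized confluence (Geach) condition: ∀x ∀y ∀z ((xRy ∧ xR²z) → ∃w (yR²w ∧ zRw)).
F1: fails — mRm, mR²o but no w with mR²w and oRw.
F2: ✓.
F3: ✓.
F4: ✓.
F5: fails — w3Rw1, w3R²w1 but no w with w1R²w and w1Rw.
Valid on: F2, F3, F4.

F2, F3, F4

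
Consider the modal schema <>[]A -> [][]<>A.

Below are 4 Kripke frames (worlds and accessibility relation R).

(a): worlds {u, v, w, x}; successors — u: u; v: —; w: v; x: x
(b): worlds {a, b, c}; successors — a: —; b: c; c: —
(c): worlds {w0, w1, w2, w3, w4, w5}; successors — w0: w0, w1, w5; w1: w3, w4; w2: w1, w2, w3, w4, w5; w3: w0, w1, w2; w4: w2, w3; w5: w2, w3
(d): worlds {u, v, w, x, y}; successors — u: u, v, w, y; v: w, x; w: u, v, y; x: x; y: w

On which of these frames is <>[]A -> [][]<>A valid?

The schema corresponds to a generalized confluence (Geach) condition: forall x forall y forall z ((xRy & x R^2 z) -> exists w (yRw & zRw)).
(a): holds.
(b): holds.
(c): fails — w0Rw0, w0R²w1 but no w with w0Rw and w1Rw.
(d): fails — uRu, uR²x but no t with uRt and xRt.

(a), (b)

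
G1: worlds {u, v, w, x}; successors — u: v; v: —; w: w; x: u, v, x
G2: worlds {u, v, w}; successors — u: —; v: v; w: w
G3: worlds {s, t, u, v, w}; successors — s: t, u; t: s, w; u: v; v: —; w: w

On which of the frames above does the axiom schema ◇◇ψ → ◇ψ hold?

Frame correspondent (Sahlqvist): ∀x ∀y ∀z (Rxy ∧ Ryz → Rxz) — i.e. transitivity.
G1: condition met.
G2: condition met.
G3: fails — Rts and Rsu but not Rtu.
Valid on: G1, G2.

G1, G2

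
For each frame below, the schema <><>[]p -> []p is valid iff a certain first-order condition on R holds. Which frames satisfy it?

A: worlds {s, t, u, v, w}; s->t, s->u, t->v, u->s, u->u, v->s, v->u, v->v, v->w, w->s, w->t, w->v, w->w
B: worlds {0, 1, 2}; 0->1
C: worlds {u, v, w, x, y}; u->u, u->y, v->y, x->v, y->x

This is the axiom for a generalized confluence (Geach) condition; its first-order frame correspondent is forall x forall y forall z ((x R^2 y & xRz) -> exists w (yRw & z = w)).
A: fails — sR²u, sRt but no w* with uRw* and t=w*.
B: satisfies the condition.
C: fails — uR²x, uRu but no t with xRt and u=t.
Valid on: B.

B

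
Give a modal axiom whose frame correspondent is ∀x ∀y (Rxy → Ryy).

□(□s → s)

This is shift-reflexivity; the standard corresponding axiom is T□: □(□s → s).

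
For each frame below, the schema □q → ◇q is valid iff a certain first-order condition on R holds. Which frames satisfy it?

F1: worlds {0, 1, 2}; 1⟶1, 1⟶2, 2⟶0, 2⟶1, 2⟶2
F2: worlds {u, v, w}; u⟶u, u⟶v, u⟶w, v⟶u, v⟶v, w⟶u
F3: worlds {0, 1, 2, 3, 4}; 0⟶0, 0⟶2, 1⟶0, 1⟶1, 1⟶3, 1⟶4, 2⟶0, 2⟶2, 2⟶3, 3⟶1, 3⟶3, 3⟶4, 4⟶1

The schema corresponds to seriality: ∀x ∃y Rxy.
F1: fails — world 0 has no successor.
F2: holds.
F3: holds.

F2, F3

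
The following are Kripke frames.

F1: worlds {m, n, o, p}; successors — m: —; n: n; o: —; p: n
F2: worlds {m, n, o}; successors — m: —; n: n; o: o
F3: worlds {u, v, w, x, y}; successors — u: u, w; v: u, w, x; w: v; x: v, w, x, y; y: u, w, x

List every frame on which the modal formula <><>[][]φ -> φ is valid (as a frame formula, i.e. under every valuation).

The schema corresponds to a generalized confluence (Geach) condition: forall x forall y (x R^2 y -> exists w (y R^2 w & x = w)).
F1: fails — pR²n but no w with nR²w and p=w.
F2: holds.
F3: fails — vR²w but no t with wR²t and v=t.

F2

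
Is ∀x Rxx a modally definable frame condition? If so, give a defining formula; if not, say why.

Yes: it is reflexivity, defined by the T schema □q → q.
Suppose □q→q is valid. At any x set V(q)={w : Rxw}. Then □q holds at x, so q holds at x, i.e. Rxx.

Definable; □q → q defines it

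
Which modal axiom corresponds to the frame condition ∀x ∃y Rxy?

A defining formula is □ψ → ◇ψ (the D axiom).
Suppose □ψ→◇ψ is valid. At any x set V(ψ)=W. Then □ψ at x, so ◇ψ at x, so x has a successor.

□ψ → ◇ψ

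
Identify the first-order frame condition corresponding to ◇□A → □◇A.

Suppose ◇□A→□◇A is valid. Take Rxy, Rxz and set V(A)={w : Ryw}. Then □A at y so ◇□A at x, so □◇A at x, so ◇A at z, giving w with Rzw and Ryw.

Convergence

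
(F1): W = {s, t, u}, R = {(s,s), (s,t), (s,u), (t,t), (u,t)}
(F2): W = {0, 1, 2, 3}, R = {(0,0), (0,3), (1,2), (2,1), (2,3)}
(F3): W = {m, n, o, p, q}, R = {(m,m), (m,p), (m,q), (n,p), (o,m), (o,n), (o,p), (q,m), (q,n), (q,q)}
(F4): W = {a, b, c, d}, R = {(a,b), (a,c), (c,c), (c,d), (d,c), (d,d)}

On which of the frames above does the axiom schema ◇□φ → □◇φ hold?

The schema corresponds to convergence: ∀x ∀y ∀z (Rxy ∧ Rxz → ∃w (Ryw ∧ Rzw)).
(F1): satisfies the condition.
(F2): fails — R00 and R03 but 0 and 3 have no common successor.
(F3): fails — Rmq and Rmp but q and p have no common successor.
(F4): fails — Rab and Rab but b and b have no common successor.
Valid on: (F1).

(F1)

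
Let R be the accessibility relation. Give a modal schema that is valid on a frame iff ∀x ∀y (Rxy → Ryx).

The condition is symmetry. The B schema p → □◇p defines it.
Suppose p→□◇p is valid. Take Rxy and set V(p)={x}. Then p at x, so □◇p at x, so ◇p at y, so some z with Ryz has p; z=x, i.e. Ryx.

p → □◇p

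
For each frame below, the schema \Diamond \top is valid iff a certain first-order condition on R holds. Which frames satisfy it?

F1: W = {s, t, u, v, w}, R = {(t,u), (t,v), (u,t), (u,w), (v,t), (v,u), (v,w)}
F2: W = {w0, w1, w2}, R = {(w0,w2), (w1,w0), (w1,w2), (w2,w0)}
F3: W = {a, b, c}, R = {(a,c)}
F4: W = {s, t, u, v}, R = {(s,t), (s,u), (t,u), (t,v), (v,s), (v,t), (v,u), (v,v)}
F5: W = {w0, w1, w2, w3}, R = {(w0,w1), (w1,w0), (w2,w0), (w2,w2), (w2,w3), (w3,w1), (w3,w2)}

F2, F5

Frame correspondent (Sahlqvist): \forall x \exists y Rxy — i.e. seriality.
F1: fails — world s has no successor.
F2: satisfies the condition.
F3: fails — world b has no successor.
F4: fails — world u has no successor.
F5: satisfies the condition.
Valid on: F2, F5.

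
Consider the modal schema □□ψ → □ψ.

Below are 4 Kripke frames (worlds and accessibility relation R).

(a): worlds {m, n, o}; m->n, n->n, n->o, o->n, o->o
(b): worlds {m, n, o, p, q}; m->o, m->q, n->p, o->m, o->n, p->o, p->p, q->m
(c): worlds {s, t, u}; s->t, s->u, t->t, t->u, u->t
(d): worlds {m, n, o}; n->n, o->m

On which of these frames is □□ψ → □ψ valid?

This is the axiom for density; its first-order frame correspondent is ∀x ∀y (Rxy → ∃z (Rxz ∧ Rzy)).
(a): satisfies the condition.
(b): fails — Rom but no z with Roz and Rzm.
(c): satisfies the condition.
(d): fails — Rom but no z with Roz and Rzm.

(a), (c)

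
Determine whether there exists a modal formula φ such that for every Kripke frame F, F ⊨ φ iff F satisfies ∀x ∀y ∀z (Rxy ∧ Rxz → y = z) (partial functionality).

Yes: it is partial functionality, defined by the CD schema ◇p → □p.
Suppose ◇p→□p is valid. Take Rxy, Rxz and set V(p)={y}. Then ◇p at x, so □p at x, so p at z, i.e. z=y.

Definable; ◇p → □p defines it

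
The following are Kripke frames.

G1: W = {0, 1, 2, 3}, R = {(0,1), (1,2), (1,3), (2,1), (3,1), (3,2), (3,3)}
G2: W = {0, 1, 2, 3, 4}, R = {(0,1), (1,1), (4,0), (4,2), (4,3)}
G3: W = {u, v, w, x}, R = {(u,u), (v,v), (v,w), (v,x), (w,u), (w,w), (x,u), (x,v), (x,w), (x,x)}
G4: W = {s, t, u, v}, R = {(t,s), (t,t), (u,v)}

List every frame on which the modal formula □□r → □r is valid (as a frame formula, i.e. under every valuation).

Frame correspondent (Sahlqvist): ∀x ∀y (Rxy → ∃z (Rxz ∧ Rzy)) — i.e. density.
G1: fails — R01 but no z with R0z and Rz1.
G2: fails — R43 but no z with R4z and Rz3.
G3: satisfies the condition.
G4: fails — Ruv but no z with Ruz and Rzv.

G3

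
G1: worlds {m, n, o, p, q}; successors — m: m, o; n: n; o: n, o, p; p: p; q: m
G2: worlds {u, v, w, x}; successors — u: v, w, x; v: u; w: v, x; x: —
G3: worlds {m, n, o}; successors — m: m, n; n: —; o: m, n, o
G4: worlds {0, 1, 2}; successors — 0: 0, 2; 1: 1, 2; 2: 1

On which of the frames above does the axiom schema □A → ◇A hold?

G1, G4

This is the axiom for seriality; its first-order frame correspondent is ∀x ∃y Rxy.
G1: satisfies the condition.
G2: fails — world x has no successor.
G3: fails — world n has no successor.
G4: satisfies the condition.
Valid on: G1, G4.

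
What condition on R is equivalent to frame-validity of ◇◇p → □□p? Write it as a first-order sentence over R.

∀x ∀y ∀z ((xR²y ∧ xR²z) → ∃w (y = w ∧ z = w))

This is a Sahlqvist (Geach-type) schema ◇^2□^0p → □^2◇^0p.
Minimal-valuation argument: fix x; take any y with xR^2y and any z with xR^2z. Set V(p) to the set of worlds R-reachable from y in exactly 0 steps. Then □^0p holds at y, so the antecedent holds at x; validity forces ◇^0p at z, giving a w with zR^0w and yR^0w.
First-order correspondent: ∀x ∀y ∀z ((xR²y ∧ xR²z) → ∃w (y = w ∧ z = w)).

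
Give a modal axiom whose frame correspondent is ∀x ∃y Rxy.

This is seriality; the standard corresponding axiom is D: □s → ◇s.
Suppose □s→◇s is valid. At any x set V(s)=W. Then □s at x, so ◇s at x, so x has a successor.

□s → ◇s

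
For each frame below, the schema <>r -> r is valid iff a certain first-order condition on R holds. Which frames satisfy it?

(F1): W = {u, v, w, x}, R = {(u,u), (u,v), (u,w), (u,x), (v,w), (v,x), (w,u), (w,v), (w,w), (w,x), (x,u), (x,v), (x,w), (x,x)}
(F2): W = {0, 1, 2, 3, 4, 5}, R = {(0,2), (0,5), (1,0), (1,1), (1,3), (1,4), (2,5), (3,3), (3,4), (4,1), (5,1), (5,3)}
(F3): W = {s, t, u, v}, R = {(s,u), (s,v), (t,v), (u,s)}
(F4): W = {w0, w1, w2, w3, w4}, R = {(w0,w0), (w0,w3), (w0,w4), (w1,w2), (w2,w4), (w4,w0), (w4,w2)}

none

Frame correspondent (Sahlqvist): forall x forall y (xRy -> exists w (y = w & x = w)) — i.e. a generalized confluence (Geach) condition.
(F1): fails — uRv but v ≠ u.
(F2): fails — 0R2 but 2 ≠ 0.
(F3): fails — sRu but u ≠ s.
(F4): fails — w0Rw3 but w3 ≠ w0.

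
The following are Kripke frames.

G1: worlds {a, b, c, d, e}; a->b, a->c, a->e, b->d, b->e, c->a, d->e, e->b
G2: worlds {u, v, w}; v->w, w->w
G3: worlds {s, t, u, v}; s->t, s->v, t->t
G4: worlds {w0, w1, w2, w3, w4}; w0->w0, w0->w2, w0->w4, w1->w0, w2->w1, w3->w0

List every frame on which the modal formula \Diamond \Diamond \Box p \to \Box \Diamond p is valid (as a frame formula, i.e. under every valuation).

The schema corresponds to a generalized confluence (Geach) condition: \forall x \forall y \forall z ((x R^2 y \wedge xRz) \to \exists w (yRw \wedge zRw)).
G1: fails — aR²a, aRc but no w with aRw and cRw.
G2: holds.
G3: fails — sR²t, sRv but no w with tRw and vRw.
G4: fails — w0R²w0, w0Rw2 but no w with w0Rw and w2Rw.
Valid on: G2.

G2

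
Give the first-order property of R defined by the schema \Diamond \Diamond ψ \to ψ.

This is a Sahlqvist (Geach-type) schema ◇^2□^0ψ → □^0◇^0ψ.
Minimal-valuation argument: fix x; take any y with xR^2y and any z with xR^0z. Set V(ψ) to the set of worlds R-reachable from y in exactly 0 steps. Then □^0ψ holds at y, so the antecedent holds at x; validity forces ◇^0ψ at z, giving a w with zR^0w and yR^0w.
First-order correspondent: \forall x \forall y (x R^2 y \to \exists w (y = w \wedge x = w)).

\forall x \forall y (x R^2 y \to \exists w (y = w \wedge x = w))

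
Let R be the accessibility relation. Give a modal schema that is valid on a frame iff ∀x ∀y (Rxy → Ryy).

□(□r → r)

This is shift-reflexivity; the standard corresponding axiom is T□: □(□r → r).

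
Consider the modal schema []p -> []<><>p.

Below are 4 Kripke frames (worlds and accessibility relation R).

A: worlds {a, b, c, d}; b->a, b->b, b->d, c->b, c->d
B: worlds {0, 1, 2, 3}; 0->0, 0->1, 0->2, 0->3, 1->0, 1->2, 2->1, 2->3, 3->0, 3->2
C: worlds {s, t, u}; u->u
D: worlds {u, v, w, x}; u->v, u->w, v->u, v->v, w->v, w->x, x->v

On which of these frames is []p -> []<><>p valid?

Frame correspondent (Sahlqvist): forall x forall z (xRz -> exists w (xRw & z R^2 w)) — i.e. a generalized confluence (Geach) condition.
A: fails — bRa but no w with bRw and aR²w.
B: satisfies the condition.
C: satisfies the condition.
D: satisfies the condition.

B, C, D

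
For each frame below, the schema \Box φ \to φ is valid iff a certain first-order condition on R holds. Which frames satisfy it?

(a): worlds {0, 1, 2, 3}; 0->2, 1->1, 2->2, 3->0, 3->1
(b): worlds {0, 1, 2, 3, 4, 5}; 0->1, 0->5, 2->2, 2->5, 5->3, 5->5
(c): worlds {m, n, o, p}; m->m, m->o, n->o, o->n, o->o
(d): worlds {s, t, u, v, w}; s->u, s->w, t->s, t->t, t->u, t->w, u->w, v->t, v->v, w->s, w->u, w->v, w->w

Frame correspondent (Sahlqvist): \forall x Rxx — i.e. reflexivity.
(a): fails — world 0 does not see itself.
(b): fails — world 0 does not see itself.
(c): fails — world n does not see itself.
(d): fails — world s does not see itself.

none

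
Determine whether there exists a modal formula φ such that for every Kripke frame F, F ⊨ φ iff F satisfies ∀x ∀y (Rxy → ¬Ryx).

No — not modally definable

If a class were modally definable it would be closed under surjective bounded morphisms (Goldblatt–Thomason).
The 3-cycle (worlds s,t,u with s→t→u→s) is asymmetric. Mapping every world to a single reflexive point • is a surjective bounded morphism, and the reflexive point is not asymmetric (R•• but asymmetry requires ¬R••).
Hence asymmetry is not modally definable.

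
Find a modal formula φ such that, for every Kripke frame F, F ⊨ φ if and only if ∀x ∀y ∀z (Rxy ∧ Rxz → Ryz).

A defining formula is ◇r → □◇r (the 5 axiom).
Suppose ◇r→□◇r is valid. Take Rxy, Rxz and set V(r)={y}. Then ◇r at x, so □◇r at x, so ◇r at z, so some w with Rzw has r; w=y, i.e. Rzy. By symmetry of the argument, Ryz.

◇r → □◇r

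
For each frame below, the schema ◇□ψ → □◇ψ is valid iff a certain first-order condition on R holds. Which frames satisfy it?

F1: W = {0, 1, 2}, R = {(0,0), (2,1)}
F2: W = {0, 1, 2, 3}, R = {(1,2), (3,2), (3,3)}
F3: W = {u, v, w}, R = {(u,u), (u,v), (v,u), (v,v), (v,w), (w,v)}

The schema corresponds to convergence: ∀x ∀y ∀z (Rxy ∧ Rxz → ∃w (Ryw ∧ Rzw)).
F1: fails — R21 and R21 but 1 and 1 have no common successor.
F2: fails — R12 and R12 but 2 and 2 have no common successor.
F3: satisfies the condition.
Valid on: F3.

F3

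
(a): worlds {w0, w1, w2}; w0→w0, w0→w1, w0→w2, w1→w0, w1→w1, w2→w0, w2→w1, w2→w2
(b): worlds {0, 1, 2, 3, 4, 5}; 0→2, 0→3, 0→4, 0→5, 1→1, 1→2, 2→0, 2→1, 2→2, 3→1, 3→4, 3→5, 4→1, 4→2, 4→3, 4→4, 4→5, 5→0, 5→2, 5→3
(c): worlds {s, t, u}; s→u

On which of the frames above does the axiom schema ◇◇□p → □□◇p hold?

(a), (c)

This is the axiom for a generalized confluence (Geach) condition; its first-order frame correspondent is ∀x ∀y ∀z ((xR²y ∧ xR²z) → ∃w (yRw ∧ zRw)).
(a): ✓.
(b): fails — 0R²3, 0R²5 but no w with 3Rw and 5Rw.
(c): ✓.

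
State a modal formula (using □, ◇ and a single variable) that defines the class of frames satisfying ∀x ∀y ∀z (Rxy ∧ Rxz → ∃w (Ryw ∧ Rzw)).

◇□p → □◇p

A defining formula is ◇□p → □◇p (the .2 axiom).
Suppose ◇□p→□◇p is valid. Take Rxy, Rxz and set V(p)={w : Ryw}. Then □p at y so ◇□p at x, so □◇p at x, so ◇p at z, giving w with Rzw and Ryw.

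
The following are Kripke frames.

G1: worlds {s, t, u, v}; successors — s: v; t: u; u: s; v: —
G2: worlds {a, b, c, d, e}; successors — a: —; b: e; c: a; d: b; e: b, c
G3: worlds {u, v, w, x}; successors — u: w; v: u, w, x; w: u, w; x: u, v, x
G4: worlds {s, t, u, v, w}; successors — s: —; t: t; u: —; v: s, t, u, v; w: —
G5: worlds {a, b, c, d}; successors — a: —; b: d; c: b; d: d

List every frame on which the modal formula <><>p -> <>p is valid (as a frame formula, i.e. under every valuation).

G4

Frame correspondent (Sahlqvist): forall x forall y forall z (Rxy & Ryz -> Rxz) — i.e. transitivity.
G1: fails — Rus and Rsv but not Ruv.
G2: fails — Reb and Rbe but not Ree.
G3: fails — Ruw and Rwu but not Ruu.
G4: condition met.
G5: fails — Rcb and Rbd but not Rcd.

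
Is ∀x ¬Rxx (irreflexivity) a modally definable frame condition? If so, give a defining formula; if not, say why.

Not definable by any modal formula

Any modally definable frame class is closed under surjective bounded morphisms.
The 2-cycle (worlds s,t with s→t→s) is irreflexive, and the map sending every world to a single reflexive point • is a surjective bounded morphism (forth: every edge maps to (•,•); back: every world has a successor). So any modal formula valid on the 2-cycle is also valid on the reflexive point, which is not irreflexive.
Hence irreflexivity is not modally definable.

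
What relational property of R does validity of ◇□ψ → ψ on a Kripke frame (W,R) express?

This is frame-equivalent to ψ → □◇ψ (substitute ¬ψ for ψ and contrapose).
Suppose ψ→□◇ψ is valid. Take Rxy and set V(ψ)={x}. Then ψ at x, so □◇ψ at x, so ◇ψ at y, so some z with Ryz has ψ; z=x, i.e. Ryx.

symmetry: ∀x ∀y (Rxy → Ryx)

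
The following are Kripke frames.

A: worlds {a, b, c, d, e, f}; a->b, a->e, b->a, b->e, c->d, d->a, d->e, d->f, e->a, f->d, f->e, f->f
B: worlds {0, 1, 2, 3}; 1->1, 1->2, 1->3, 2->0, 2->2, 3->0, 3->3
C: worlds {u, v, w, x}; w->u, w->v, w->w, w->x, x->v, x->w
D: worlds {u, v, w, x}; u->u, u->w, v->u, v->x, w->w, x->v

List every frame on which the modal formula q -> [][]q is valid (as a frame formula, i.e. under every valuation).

The schema corresponds to a generalized confluence (Geach) condition: forall x forall z (x R^2 z -> exists w (x = w & z = w)).
A: fails — aR²e but a ≠ e.
B: fails — 1R²0 but 1 ≠ 0.
C: fails — wR²u but w ≠ u.
D: fails — uR²w but u ≠ w.

none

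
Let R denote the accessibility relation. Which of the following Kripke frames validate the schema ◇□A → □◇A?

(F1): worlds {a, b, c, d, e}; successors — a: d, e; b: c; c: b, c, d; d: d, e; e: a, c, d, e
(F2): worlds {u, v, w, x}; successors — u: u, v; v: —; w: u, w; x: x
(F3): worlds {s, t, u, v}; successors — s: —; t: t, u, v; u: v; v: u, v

(F3)

The schema corresponds to convergence: ∀x ∀y ∀z (Rxy ∧ Rxz → ∃w (Ryw ∧ Rzw)).
(F1): fails — Rcd and Rcb but d and b have no common successor.
(F2): fails — Ruv and Ruv but v and v have no common successor.
(F3): holds.
Valid on: (F3).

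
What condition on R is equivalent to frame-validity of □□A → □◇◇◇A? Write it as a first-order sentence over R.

This is a Sahlqvist (Geach-type) schema ◇^0□^2A → □^1◇^3A.
Minimal-valuation argument: fix x; take any y with xR^0y and any z with xR^1z. Set V(A) to the set of worlds R-reachable from y in exactly 2 steps. Then □^2A holds at y, so the antecedent holds at x; validity forces ◇^3A at z, giving a w with zR^3w and yR^2w.
First-order correspondent: ∀x ∀z (xRz → ∃w (xR²w ∧ zR³w)).

∀x ∀z (xRz → ∃w (xR²w ∧ zR³w))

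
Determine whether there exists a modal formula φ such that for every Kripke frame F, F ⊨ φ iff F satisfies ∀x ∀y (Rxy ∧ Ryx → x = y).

No — not modally definable

If a class were modally definable it would be closed under surjective bounded morphisms (Goldblatt–Thomason).
The 8-cycle (worlds s,t,u,v,w,x,y,z with s→t→u→v→w→x→y→z→s) is antisymmetric. Sending even-indexed worlds to a and odd-indexed worlds to b is a surjective bounded morphism onto the two-world frame with a↔b, which is not antisymmetric.
Hence antisymmetry is not modally definable.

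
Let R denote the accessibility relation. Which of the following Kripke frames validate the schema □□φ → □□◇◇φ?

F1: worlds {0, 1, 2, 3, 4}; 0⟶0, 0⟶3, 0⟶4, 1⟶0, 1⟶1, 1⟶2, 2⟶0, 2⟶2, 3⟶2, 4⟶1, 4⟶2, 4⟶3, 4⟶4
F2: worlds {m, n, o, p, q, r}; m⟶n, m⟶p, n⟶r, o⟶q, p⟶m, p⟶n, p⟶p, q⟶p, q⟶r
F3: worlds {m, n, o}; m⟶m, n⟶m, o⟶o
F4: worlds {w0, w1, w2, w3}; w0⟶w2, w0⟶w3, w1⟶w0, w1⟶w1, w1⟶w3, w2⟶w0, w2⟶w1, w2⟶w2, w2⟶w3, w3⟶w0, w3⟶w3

F1, F3, F4

This is the axiom for a generalized confluence (Geach) condition; its first-order frame correspondent is ∀x ∀z (xR²z → ∃w (xR²w ∧ zR²w)).
F1: ✓.
F2: fails — mR²n but no w with mR²w and nR²w.
F3: ✓.
F4: ✓.
Valid on: F1, F3, F4.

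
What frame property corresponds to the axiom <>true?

seriality

This is a form of the D axiom.
It corresponds to seriality: forall x exists y Rxy.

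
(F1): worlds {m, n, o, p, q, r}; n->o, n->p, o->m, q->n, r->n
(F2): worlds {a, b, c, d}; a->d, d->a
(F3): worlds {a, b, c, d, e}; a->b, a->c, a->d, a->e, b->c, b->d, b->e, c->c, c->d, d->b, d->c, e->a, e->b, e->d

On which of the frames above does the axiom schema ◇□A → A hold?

(F2)

The schema corresponds to symmetry: ∀x ∀y (Rxy → Ryx).
(F1): fails — Rom but not Rmo.
(F2): ✓.
(F3): fails — Rbc but not Rcb.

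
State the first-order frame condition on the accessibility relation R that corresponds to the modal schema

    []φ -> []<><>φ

This is a Sahlqvist (Geach-type) schema ◇^0□^1φ → □^1◇^2φ.
Minimal-valuation argument: fix x; take any y with xR^0y and any z with xR^1z. Set V(φ) to the set of worlds R-reachable from y in exactly 1 step. Then □^1φ holds at y, so the antecedent holds at x; validity forces ◇^2φ at z, giving a w with zR^2w and yR^1w.
First-order correspondent: forall x forall z (xRz -> exists w (xRw & z R^2 w)).

forall x forall z (xRz -> exists w (xRw & z R^2 w))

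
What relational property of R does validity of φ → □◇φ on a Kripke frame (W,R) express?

This schema is the B axiom.
It corresponds to symmetry: ∀x ∀y (Rxy → Ryx).

Symmetry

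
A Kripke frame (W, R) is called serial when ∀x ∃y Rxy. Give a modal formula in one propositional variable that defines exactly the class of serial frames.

□s → ◇s

This is seriality; the standard corresponding axiom is D: □s → ◇s.
Suppose □s→◇s is valid. At any x set V(s)=W. Then □s at x, so ◇s at x, so x has a successor.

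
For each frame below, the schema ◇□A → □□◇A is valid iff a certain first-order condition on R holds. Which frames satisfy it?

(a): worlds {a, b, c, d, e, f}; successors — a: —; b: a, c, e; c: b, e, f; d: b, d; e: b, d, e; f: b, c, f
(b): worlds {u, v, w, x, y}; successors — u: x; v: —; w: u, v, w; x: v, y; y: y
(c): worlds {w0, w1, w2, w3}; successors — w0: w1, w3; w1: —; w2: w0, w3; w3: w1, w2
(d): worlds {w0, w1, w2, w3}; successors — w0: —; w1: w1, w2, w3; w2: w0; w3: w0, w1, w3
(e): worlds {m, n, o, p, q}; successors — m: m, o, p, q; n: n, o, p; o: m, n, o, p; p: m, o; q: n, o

(e)

The schema corresponds to a generalized confluence (Geach) condition: ∀x ∀y ∀z ((xRy ∧ xR²z) → ∃w (yRw ∧ zRw)).
(a): fails — bRa, bR²b but no w with aRw and bRw.
(b): fails — uRx, uR²v but no t with xRt and vRt.
(c): fails — w0Rw1, w0R²w1 but no w with w1Rw and w1Rw.
(d): fails — w1Rw1, w1R²w0 but no w with w1Rw and w0Rw.
(e): holds.
Valid on: (e).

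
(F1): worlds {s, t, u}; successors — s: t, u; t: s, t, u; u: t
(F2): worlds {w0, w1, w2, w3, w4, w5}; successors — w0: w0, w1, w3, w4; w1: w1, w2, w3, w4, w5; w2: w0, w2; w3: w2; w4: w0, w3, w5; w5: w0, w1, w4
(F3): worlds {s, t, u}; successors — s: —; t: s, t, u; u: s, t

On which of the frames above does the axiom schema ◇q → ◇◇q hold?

Frame correspondent (Sahlqvist): ∀x ∀y (xRy → ∃w (y = w ∧ xR²w)) — i.e. a generalized confluence (Geach) condition.
(F1): satisfies the condition.
(F2): fails — w4Rw5 but no w with w5=w and w4R²w.
(F3): satisfies the condition.
Valid on: (F1), (F3).

(F1), (F3)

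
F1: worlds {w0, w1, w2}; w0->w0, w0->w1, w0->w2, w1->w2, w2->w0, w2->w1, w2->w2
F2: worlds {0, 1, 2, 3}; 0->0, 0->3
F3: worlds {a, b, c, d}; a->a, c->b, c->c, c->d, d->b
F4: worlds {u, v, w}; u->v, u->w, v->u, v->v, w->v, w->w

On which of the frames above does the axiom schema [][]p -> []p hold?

F1, F2, F4

Frame correspondent (Sahlqvist): forall x forall y (Rxy -> exists z (Rxz & Rzy)) — i.e. density.
F1: ✓.
F2: ✓.
F3: fails — Rdb but no z with Rdz and Rzb.
F4: ✓.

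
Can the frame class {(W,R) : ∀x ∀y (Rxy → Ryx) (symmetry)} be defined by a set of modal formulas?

The condition is symmetry. A defining modal formula is q → □◇q.
Suppose q→□◇q is valid. Take Rxy and set V(q)={x}. Then q at x, so □◇q at x, so ◇q at y, so some z with Ryz has q; z=x, i.e. Ryx.

Definable; q → □◇q defines it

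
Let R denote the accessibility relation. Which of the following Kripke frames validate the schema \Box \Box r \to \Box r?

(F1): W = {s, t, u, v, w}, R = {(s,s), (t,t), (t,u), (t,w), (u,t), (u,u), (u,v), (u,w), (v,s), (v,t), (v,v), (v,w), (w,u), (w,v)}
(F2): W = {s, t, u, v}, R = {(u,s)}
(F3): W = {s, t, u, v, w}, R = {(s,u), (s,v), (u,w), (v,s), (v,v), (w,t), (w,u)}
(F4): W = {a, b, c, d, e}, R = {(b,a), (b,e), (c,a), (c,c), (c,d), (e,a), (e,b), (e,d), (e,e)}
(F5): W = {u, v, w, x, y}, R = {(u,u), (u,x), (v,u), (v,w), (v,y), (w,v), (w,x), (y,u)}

Frame correspondent (Sahlqvist): \forall x \forall y (Rxy \to \exists z (Rxz \wedge Rzy)) — i.e. density.
(F1): holds.
(F2): fails — Rus but no z with Ruz and Rzs.
(F3): fails — Rwt but no z with Rwz and Rzt.
(F4): holds.
(F5): fails — Rwx but no z with Rwz and Rzx.
Valid on: (F1), (F4).

(F1), (F4)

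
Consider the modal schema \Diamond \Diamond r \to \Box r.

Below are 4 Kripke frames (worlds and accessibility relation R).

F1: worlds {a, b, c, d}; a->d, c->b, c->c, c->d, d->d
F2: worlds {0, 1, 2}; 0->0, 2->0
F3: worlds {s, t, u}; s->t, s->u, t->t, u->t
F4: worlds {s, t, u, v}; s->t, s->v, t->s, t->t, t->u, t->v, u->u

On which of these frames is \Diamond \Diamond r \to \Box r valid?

This is the axiom for a generalized confluence (Geach) condition; its first-order frame correspondent is \forall x \forall y \forall z ((x R^2 y \wedge xRz) \to \exists w (y = w \wedge z = w)).
F1: fails — cR²b, cRc but b ≠ c.
F2: holds.
F3: fails — sR²t, sRu but t ≠ u.
F4: fails — sR²s, sRt but s ≠ t.
Valid on: F2.

F2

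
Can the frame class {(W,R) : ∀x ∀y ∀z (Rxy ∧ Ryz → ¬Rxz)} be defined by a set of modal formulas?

No

Any modally definable frame class is closed under surjective bounded morphisms.
The 3-cycle (worlds 0,1,2 with 0→1→2→0) is intransitive. Mapping every world to a single reflexive point • is a surjective bounded morphism; the reflexive point is not intransitive (R••∧R•• but R••).
Hence intransitivity is not modally definable.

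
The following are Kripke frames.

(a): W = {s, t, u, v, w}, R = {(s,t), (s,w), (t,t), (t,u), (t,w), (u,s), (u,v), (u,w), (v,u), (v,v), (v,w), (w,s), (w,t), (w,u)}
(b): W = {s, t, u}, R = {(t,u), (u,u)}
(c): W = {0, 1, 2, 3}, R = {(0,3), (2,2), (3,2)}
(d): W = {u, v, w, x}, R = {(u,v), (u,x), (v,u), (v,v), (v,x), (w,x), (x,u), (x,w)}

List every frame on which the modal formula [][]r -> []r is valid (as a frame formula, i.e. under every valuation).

(a), (b)

The schema corresponds to density: forall x forall y (Rxy -> exists z (Rxz & Rzy)).
(a): satisfies the condition.
(b): satisfies the condition.
(c): fails — R03 but no z with R0z and Rz3.
(d): fails — Rxw but no z with Rxz and Rzw.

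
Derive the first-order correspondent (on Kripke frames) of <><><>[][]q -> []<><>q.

This is a Sahlqvist (Geach-type) schema ◇^3□^2q → □^1◇^2q.
Minimal-valuation argument: fix x; take any y with xR^3y and any z with xR^1z. Set V(q) to the set of worlds R-reachable from y in exactly 2 steps. Then □^2q holds at y, so the antecedent holds at x; validity forces ◇^2q at z, giving a w with zR^2w and yR^2w.
First-order correspondent: forall x forall y forall z ((x R^3 y & xRz) -> exists w (y R^2 w & z R^2 w)).

forall x forall y forall z ((x R^3 y & xRz) -> exists w (y R^2 w & z R^2 w))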